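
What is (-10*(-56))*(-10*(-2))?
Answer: 11200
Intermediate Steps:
(-10*(-56))*(-10*(-2)) = 560*20 = 11200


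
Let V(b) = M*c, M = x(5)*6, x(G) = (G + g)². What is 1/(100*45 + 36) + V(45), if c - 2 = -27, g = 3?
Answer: -43545599/4536 ≈ -9600.0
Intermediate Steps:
x(G) = (3 + G)² (x(G) = (G + 3)² = (3 + G)²)
M = 384 (M = (3 + 5)²*6 = 8²*6 = 64*6 = 384)
c = -25 (c = 2 - 27 = -25)
V(b) = -9600 (V(b) = 384*(-25) = -9600)
1/(100*45 + 36) + V(45) = 1/(100*45 + 36) - 9600 = 1/(4500 + 36) - 9600 = 1/4536 - 9600 = -43545599/4536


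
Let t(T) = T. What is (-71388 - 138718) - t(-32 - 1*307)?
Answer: -209767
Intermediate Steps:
(-71388 - 138718) - t(-32 - 1*307) = (-71388 - 138718) - (-32 - 1*307) = -210106 - (-32 - 307) = -210106 - 1*(-339) = -210106 + 339 = -209767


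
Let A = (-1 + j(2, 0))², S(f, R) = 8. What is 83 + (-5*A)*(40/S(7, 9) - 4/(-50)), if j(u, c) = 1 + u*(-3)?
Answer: -4157/5 ≈ -831.40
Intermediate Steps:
j(u, c) = 1 - 3*u
A = 36 (A = (-1 + (1 - 3*2))² = (-1 + (1 - 6))² = (-1 - 5)² = (-6)² = 36)
83 + (-5*A)*(40/S(7, 9) - 4/(-50)) = 83 + (-5*36)*(40/8 - 4/(-50)) = 83 - 180*(40*(⅛) - 4*(-1/50)) = 83 - 180*(5 + 2/25) = 83 - 180*127/25 = 83 - 4572/5 = -4157/5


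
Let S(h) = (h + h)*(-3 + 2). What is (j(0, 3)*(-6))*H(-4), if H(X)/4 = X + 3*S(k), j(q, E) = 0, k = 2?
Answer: 0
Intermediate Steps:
S(h) = -2*h (S(h) = (2*h)*(-1) = -2*h)
H(X) = -48 + 4*X (H(X) = 4*(X + 3*(-2*2)) = 4*(X + 3*(-4)) = 4*(X - 12) = 4*(-12 + X) = -48 + 4*X)
(j(0, 3)*(-6))*H(-4) = (0*(-6))*(-48 + 4*(-4)) = 0*(-48 - 16) = 0*(-64) = 0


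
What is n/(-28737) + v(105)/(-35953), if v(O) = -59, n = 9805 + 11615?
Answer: -85379753/114797929 ≈ -0.74374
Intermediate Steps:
n = 21420
n/(-28737) + v(105)/(-35953) = 21420/(-28737) - 59/(-35953) = 21420*(-1/28737) - 59*(-1/35953) = -2380/3193 + 59/35953 = -85379753/114797929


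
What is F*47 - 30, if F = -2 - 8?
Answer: -500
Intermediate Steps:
F = -10
F*47 - 30 = -10*47 - 30 = -470 - 30 = -500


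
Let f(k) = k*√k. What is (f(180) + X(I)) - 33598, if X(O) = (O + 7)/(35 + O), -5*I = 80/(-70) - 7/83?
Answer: -860002744/25597 + 1080*√5 ≈ -31183.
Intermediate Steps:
I = 713/2905 (I = -(80/(-70) - 7/83)/5 = -(80*(-1/70) - 7*1/83)/5 = -(-8/7 - 7/83)/5 = -⅕*(-713/581) = 713/2905 ≈ 0.24544)
X(O) = (7 + O)/(35 + O)
f(k) = k^(3/2)
(f(180) + X(I)) - 33598 = (180^(3/2) + (7 + 713/2905)/(35 + 713/2905)) - 33598 = (1080*√5 + (21048/2905)/(102388/2905)) - 33598 = (1080*√5 + (2905/102388)*(21048/2905)) - 33598 = (1080*√5 + 5262/25597) - 33598 = (5262/25597 + 1080*√5) - 33598 = -860002744/25597 + 1080*√5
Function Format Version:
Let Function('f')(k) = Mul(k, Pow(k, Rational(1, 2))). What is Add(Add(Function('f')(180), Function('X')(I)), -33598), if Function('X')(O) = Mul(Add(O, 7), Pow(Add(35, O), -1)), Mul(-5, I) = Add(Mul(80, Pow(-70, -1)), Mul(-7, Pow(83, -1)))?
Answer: Add(Rational(-860002744, 25597), Mul(1080, Pow(5, Rational(1, 2)))) ≈ -31183.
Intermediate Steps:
I = Rational(713, 2905) (I = Mul(Rational(-1, 5), Add(Mul(80, Pow(-70, -1)), Mul(-7, Pow(83, -1)))) = Mul(Rational(-1, 5), Add(Mul(80, Rational(-1, 70)), Mul(-7, Rational(1, 83)))) = Mul(Rational(-1, 5), Add(Rational(-8, 7), Rational(-7, 83))) = Mul(Rational(-1, 5), Rational(-713, 581)) = Rational(713, 2905) ≈ 0.24544)
Function('X')(O) = Mul(Pow(Add(35, O), -1), Add(7, O)) (Function('X')(O) = Mul(Add(7, O), Pow(Add(35, O), -1)) = Mul(Pow(Add(35, O), -1), Add(7, O)))
Function('f')(k) = Pow(k, Rational(3, 2))
Add(Add(Function('f')(180), Function('X')(I)), -33598) = Add(Add(Pow(180, Rational(3, 2)), Mul(Pow(Add(35, Rational(713, 2905)), -1), Add(7, Rational(713, 2905)))), -33598) = Add(Add(Mul(1080, Pow(5, Rational(1, 2))), Mul(Pow(Rational(102388, 2905), -1), Rational(21048, 2905))), -33598) = Add(Add(Mul(1080, Pow(5, Rational(1, 2))), Mul(Rational(2905, 102388), Rational(21048, 2905))), -33598) = Add(Add(Mul(1080, Pow(5, Rational(1, 2))), Rational(5262, 25597)), -33598) = Add(Add(Rational(5262, 25597), Mul(1080, Pow(5, Rational(1, 2)))), -33598) = Add(Rational(-860002744, 25597), Mul(1080, Pow(5, Rational(1, 2))))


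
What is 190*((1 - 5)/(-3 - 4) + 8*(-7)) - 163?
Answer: -74861/7 ≈ -10694.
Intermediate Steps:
190*((1 - 5)/(-3 - 4) + 8*(-7)) - 163 = 190*(-4/(-7) - 56) - 163 = 190*(-4*(-⅐) - 56) - 163 = 190*(4/7 - 56) - 163 = 190*(-388/7) - 163 = -73720/7 - 163 = -74861/7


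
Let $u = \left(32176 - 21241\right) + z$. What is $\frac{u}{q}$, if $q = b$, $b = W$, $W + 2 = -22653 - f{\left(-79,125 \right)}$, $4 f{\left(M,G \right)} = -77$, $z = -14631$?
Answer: $\frac{4928}{30181} \approx 0.16328$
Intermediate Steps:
$f{\left(M,G \right)} = - \frac{77}{4}$ ($f{\left(M,G \right)} = \frac{1}{4} \left(-77\right) = - \frac{77}{4}$)
$W = - \frac{90543}{4}$ ($W = -2 - \frac{90535}{4} = - \frac{90543}{4} \approx -22636.0$)
$u = -3696$ ($u = \left(32176 - 21241\right) - 14631 = 10935 - 14631 = -3696$)
$b = - \frac{90543}{4} \approx -22636.0$
$q = - \frac{90543}{4} \approx -22636.0$
$\frac{u}{q} = - \frac{3696}{- \frac{90543}{4}} = \left(-3696\right) \left(- \frac{4}{90543}\right) = \frac{4928}{30181}$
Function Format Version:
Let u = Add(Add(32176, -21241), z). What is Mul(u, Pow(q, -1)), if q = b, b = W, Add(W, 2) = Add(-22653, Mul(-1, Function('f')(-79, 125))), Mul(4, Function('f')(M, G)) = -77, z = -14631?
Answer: Rational(4928, 30181) ≈ 0.16328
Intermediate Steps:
Function('f')(M, G) = Rational(-77, 4) (Function('f')(M, G) = Mul(Rational(1, 4), -77) = Rational(-77, 4))
W = Rational(-90543, 4) (W = Add(-2, Add(-22653, Mul(-1, Rational(-77, 4)))) = Add(-2, Add(-22653, Rational(77, 4))) = Add(-2, Rational(-90535, 4)) = Rational(-90543, 4) ≈ -22636.)
u = -3696 (u = Add(Add(32176, -21241), -14631) = Add(10935, -14631) = -3696)
b = Rational(-90543, 4) ≈ -22636.
q = Rational(-90543, 4) ≈ -22636.
Mul(u, Pow(q, -1)) = Mul(-3696, Pow(Rational(-90543, 4), -1)) = Mul(-3696, Rational(-4, 90543)) = Rational(4928, 30181)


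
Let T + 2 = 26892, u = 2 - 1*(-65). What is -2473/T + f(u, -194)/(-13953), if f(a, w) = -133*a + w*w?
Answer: -268973673/125065390 ≈ -2.1507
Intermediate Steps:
u = 67 (u = 2 + 65 = 67)
T = 26890 (T = -2 + 26892 = 26890)
f(a, w) = w² - 133*a (f(a, w) = -133*a + w² = w² - 133*a)
-2473/T + f(u, -194)/(-13953) = -2473/26890 + ((-194)² - 133*67)/(-13953) = -2473*1/26890 + (37636 - 8911)*(-1/13953) = -2473/26890 + 28725*(-1/13953) = -2473/26890 - 9575/4651 = -268973673/125065390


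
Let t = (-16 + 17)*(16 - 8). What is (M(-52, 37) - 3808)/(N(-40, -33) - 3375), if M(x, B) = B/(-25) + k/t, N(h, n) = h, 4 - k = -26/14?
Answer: 5332247/4781000 ≈ 1.1153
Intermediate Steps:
t = 8 (t = 1*8 = 8)
k = 41/7 (k = 4 - (-26)/14 = 4 - 1*(-13/7) = 4 + 13/7 = 41/7 ≈ 5.8571)
M(x, B) = 41/56 - B/25 (M(x, B) = B/(-25) + (41/7)/8 = B*(-1/25) + (41/7)*(⅛) = -B/25 + 41/56 = 41/56 - B/25)
(M(-52, 37) - 3808)/(N(-40, -33) - 3375) = ((41/56 - 1/25*37) - 3808)/(-40 - 3375) = ((41/56 - 37/25) - 3808)/(-3415) = (-1047/1400 - 3808)*(-1/3415) = -5332247/1400*(-1/3415) = 5332247/4781000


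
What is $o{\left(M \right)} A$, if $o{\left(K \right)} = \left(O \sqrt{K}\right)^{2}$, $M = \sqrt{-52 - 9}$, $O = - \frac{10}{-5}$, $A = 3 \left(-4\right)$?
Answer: $- 48 i \sqrt{61} \approx - 374.89 i$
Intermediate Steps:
$A = -12$
$O = 2$ ($O = \left(-10\right) \left(- \frac{1}{5}\right) = 2$)
$M = i \sqrt{61}$ ($M = \sqrt{-61} = i \sqrt{61} \approx 7.8102 i$)
$o{\left(K \right)} = 4 K$ ($o{\left(K \right)} = \left(2 \sqrt{K}\right)^{2} = 4 K$)
$o{\left(M \right)} A = 4 i \sqrt{61} \left(-12\right) = - 48 i \sqrt{61}$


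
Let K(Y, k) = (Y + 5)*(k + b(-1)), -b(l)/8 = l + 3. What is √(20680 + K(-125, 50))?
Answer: 10*√166 ≈ 128.84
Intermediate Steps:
b(l) = -24 - 8*l (b(l) = -8*(l + 3) = -8*(3 + l) = -24 - 8*l)
K(Y, k) = (-16 + k)*(5 + Y) (K(Y, k) = (Y + 5)*(k + (-24 - 8*(-1))) = (5 + Y)*(k + (-24 + 8)) = (5 + Y)*(k - 16) = (5 + Y)*(-16 + k) = (-16 + k)*(5 + Y))
√(20680 + K(-125, 50)) = √(20680 + (-80 - 16*(-125) + 5*50 - 125*50)) = √(20680 + (-80 + 2000 + 250 - 6250)) = √(20680 - 4080) = √16600 = 10*√166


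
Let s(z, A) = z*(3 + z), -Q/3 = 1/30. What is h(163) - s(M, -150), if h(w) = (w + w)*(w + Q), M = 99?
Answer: 215037/5 ≈ 43007.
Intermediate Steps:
Q = -⅒ (Q = -3/30 = -3*1/30 = -⅒ ≈ -0.10000)
h(w) = 2*w*(-⅒ + w) (h(w) = (w + w)*(w - ⅒) = (2*w)*(-⅒ + w) = 2*w*(-⅒ + w))
h(163) - s(M, -150) = (⅕)*163*(-1 + 10*163) - 99*(3 + 99) = (⅕)*163*(-1 + 1630) - 99*102 = (⅕)*163*1629 - 1*10098 = 265527/5 - 10098 = 215037/5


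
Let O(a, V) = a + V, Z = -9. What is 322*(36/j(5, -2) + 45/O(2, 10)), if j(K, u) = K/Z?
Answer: -196581/10 ≈ -19658.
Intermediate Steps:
j(K, u) = -K/9 (j(K, u) = K/(-9) = K*(-⅑) = -K/9)
O(a, V) = V + a
322*(36/j(5, -2) + 45/O(2, 10)) = 322*(36/((-⅑*5)) + 45/(10 + 2)) = 322*(36/(-5/9) + 45/12) = 322*(36*(-9/5) + 45*(1/12)) = 322*(-324/5 + 15/4) = 322*(-1221/20) = -196581/10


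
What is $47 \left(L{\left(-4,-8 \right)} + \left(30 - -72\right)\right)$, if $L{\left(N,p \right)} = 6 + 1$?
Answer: $5123$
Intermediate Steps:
$L{\left(N,p \right)} = 7$
$47 \left(L{\left(-4,-8 \right)} + \left(30 - -72\right)\right) = 47 \left(7 + \left(30 - -72\right)\right) = 47 \left(7 + \left(30 + 72\right)\right) = 47 \left(7 + 102\right) = 47 \cdot 109 = 5123$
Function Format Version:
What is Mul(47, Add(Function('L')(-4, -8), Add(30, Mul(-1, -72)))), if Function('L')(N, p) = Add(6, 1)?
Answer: 5123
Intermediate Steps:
Function('L')(N, p) = 7
Mul(47, Add(Function('L')(-4, -8), Add(30, Mul(-1, -72)))) = Mul(47, Add(7, Add(30, Mul(-1, -72)))) = Mul(47, Add(7, Add(30, 72))) = Mul(47, Add(7, 102)) = Mul(47, 109) = 5123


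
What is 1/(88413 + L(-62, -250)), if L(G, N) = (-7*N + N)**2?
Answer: 1/2338413 ≈ 4.2764e-7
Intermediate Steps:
L(G, N) = 36*N**2 (L(G, N) = (-6*N)**2 = 36*N**2)
1/(88413 + L(-62, -250)) = 1/(88413 + 36*(-250)**2) = 1/(88413 + 36*62500) = 1/(88413 + 2250000) = 1/2338413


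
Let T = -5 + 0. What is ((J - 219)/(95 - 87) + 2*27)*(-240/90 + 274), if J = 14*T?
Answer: 58201/12 ≈ 4850.1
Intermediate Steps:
T = -5
J = -70 (J = 14*(-5) = -70)
((J - 219)/(95 - 87) + 2*27)*(-240/90 + 274) = ((-70 - 219)/(95 - 87) + 2*27)*(-240/90 + 274) = (-289/8 + 54)*(-240*1/90 + 274) = (-289*⅛ + 54)*(-8/3 + 274) = (-289/8 + 54)*(814/3) = (143/8)*(814/3) = 58201/12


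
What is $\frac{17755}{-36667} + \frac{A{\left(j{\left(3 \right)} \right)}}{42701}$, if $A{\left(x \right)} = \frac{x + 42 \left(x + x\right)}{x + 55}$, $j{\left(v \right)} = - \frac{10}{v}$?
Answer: $- \frac{23509077295}{48537244577} \approx -0.48435$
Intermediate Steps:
$A{\left(x \right)} = \frac{85 x}{55 + x}$ ($A{\left(x \right)} = \frac{x + 42 \cdot 2 x}{55 + x} = \frac{x + 84 x}{55 + x} = \frac{85 x}{55 + x}$)
$\frac{17755}{-36667} + \frac{A{\left(j{\left(3 \right)} \right)}}{42701} = \frac{17755}{-36667} + \frac{85 \left(- \frac{10}{3}\right) \frac{1}{55 - \frac{10}{3}}}{42701} = 17755 \left(- \frac{1}{36667}\right) + \frac{85 \left(\left(-10\right) \frac{1}{3}\right)}{55 - \frac{10}{3}} \cdot \frac{1}{42701} = - \frac{17755}{36667} + 85 \left(- \frac{10}{3}\right) \frac{1}{55 - \frac{10}{3}} \cdot \frac{1}{42701} = - \frac{17755}{36667} + 85 \left(- \frac{10}{3}\right) \frac{1}{\frac{155}{3}} \cdot \frac{1}{42701} = - \frac{17755}{36667} + 85 \left(- \frac{10}{3}\right) \frac{3}{155} \cdot \frac{1}{42701} = - \frac{17755}{36667} - \frac{170}{1323731} = - \frac{23509077295}{48537244577}$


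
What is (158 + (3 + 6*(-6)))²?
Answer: 15625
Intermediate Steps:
(158 + (3 + 6*(-6)))² = (158 + (3 - 36))² = (158 - 33)² = 125² = 15625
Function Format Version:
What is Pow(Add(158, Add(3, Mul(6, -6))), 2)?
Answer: 15625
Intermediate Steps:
Pow(Add(158, Add(3, Mul(6, -6))), 2) = Pow(Add(158, Add(3, -36)), 2) = Pow(Add(158, -33), 2) = Pow(125, 2) = 15625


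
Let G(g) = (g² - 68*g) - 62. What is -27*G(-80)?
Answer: -318006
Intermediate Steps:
G(g) = -62 + g² - 68*g
-27*G(-80) = -27*(-62 + (-80)² - 68*(-80)) = -27*(-62 + 6400 + 5440) = -27*11778 = -318006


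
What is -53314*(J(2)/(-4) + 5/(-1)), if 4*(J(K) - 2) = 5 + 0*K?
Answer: 2479101/8 ≈ 3.0989e+5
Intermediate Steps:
J(K) = 13/4 (J(K) = 2 + (5 + 0*K)/4 = 2 + (5 + 0)/4 = 2 + (¼)*5 = 2 + 5/4 = 13/4)
-53314*(J(2)/(-4) + 5/(-1)) = -53314*((13/4)/(-4) + 5/(-1)) = -53314*((13/4)*(-¼) + 5*(-1)) = -53314*(-13/16 - 5) = -53314*(-93/16) = 2479101/8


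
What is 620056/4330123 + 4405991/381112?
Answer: 19314793749165/1650261836776 ≈ 11.704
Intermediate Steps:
620056/4330123 + 4405991/381112 = 19314793749165/1650261836776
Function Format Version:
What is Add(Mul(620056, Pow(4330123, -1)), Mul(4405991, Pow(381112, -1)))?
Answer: Rational(19314793749165, 1650261836776) ≈ 11.704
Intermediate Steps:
Add(Mul(620056, Pow(4330123, -1)), Mul(4405991, Pow(381112, -1))) = Add(Mul(620056, Rational(1, 4330123)), Mul(4405991, Rational(1, 381112))) = Add(Rational(620056, 4330123), Rational(4405991, 381112)) = Rational(19314793749165, 1650261836776)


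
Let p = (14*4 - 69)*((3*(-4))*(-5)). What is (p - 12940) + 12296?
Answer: -1424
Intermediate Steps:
p = -780 (p = (56 - 69)*(-12*(-5)) = -13*60 = -780)
(p - 12940) + 12296 = (-780 - 12940) + 12296 = -13720 + 12296 = -1424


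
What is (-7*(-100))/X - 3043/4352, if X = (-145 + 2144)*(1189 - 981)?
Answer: -4640473/6652672 ≈ -0.69754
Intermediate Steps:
X = 415792 (X = 1999*208 = 415792)
(-7*(-100))/X - 3043/4352 = -7*(-100)/415792 - 3043/4352 = 700*(1/415792) - 3043*1/4352 = 175/103948 - 179/256 = -4640473/6652672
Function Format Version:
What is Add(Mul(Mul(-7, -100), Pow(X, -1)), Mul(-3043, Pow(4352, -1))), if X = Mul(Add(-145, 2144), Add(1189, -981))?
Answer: Rational(-4640473, 6652672) ≈ -0.69754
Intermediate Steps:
X = 415792 (X = Mul(1999, 208) = 415792)
Add(Mul(Mul(-7, -100), Pow(X, -1)), Mul(-3043, Pow(4352, -1))) = Add(Mul(Mul(-7, -100), Pow(415792, -1)), Mul(-3043, Pow(4352, -1))) = Add(Mul(700, Rational(1, 415792)), Mul(-3043, Rational(1, 4352))) = Add(Rational(175, 103948), Rational(-179, 256)) = Rational(-4640473, 6652672)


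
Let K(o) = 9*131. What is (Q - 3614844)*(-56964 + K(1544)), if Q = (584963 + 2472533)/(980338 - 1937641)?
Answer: 64348073055724660/319101 ≈ 2.0165e+11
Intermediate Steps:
K(o) = 1179
Q = -3057496/957303 (Q = 3057496/(-957303) = 3057496*(-1/957303) = -3057496/957303 ≈ -3.1939)
(Q - 3614844)*(-56964 + K(1544)) = (-3057496/957303 - 3614844)*(-56964 + 1179) = -3460504063228/957303*(-55785) = 64348073055724660/319101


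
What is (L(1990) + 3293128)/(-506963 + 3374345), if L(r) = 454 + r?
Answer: 78466/68271 ≈ 1.1493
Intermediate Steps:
(L(1990) + 3293128)/(-506963 + 3374345) = ((454 + 1990) + 3293128)/(-506963 + 3374345) = (2444 + 3293128)/2867382 = 3295572*(1/2867382) = 78466/68271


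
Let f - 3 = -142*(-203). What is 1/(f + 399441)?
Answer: 1/428270 ≈ 2.3350e-6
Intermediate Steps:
f = 28829 (f = 3 - 142*(-203) = 3 + 28826 = 28829)
1/(f + 399441) = 1/(28829 + 399441) = 1/428270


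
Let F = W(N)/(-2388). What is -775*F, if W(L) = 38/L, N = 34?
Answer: 14725/40596 ≈ 0.36272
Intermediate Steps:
F = -19/40596 (F = (38/34)/(-2388) = (38*(1/34))*(-1/2388) = (19/17)*(-1/2388) = -19/40596 ≈ -0.00046803)
-775*F = -775*(-19/40596) = 14725/40596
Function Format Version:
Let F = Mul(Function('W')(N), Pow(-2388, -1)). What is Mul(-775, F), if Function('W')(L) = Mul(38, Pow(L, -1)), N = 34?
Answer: Rational(14725, 40596) ≈ 0.36272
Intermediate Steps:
F = Rational(-19, 40596) (F = Mul(Mul(38, Pow(34, -1)), Pow(-2388, -1)) = Mul(Mul(38, Rational(1, 34)), Rational(-1, 2388)) = Mul(Rational(19, 17), Rational(-1, 2388)) = Rational(-19, 40596) ≈ -0.00046803)
Mul(-775, F) = Mul(-775, Rational(-19, 40596)) = Rational(14725, 40596)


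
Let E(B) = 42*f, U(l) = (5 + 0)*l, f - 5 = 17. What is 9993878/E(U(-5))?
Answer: 4996939/462 ≈ 10816.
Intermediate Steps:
f = 22 (f = 5 + 17 = 22)
U(l) = 5*l
E(B) = 924 (E(B) = 42*22 = 924)
9993878/E(U(-5)) = 9993878/924 = 9993878*(1/924) = 4996939/462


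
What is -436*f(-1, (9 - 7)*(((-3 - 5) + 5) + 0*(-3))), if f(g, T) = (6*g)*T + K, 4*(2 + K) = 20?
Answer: -17004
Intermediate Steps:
K = 3 (K = -2 + (¼)*20 = -2 + 5 = 3)
f(g, T) = 3 + 6*T*g (f(g, T) = (6*g)*T + 3 = 6*T*g + 3 = 3 + 6*T*g)
-436*f(-1, (9 - 7)*(((-3 - 5) + 5) + 0*(-3))) = -436*(3 + 6*((9 - 7)*(((-3 - 5) + 5) + 0*(-3)))*(-1)) = -436*(3 + 6*(2*((-8 + 5) + 0))*(-1)) = -436*(3 + 6*(2*(-3 + 0))*(-1)) = -436*(3 + 6*(2*(-3))*(-1)) = -436*(3 + 6*(-6)*(-1)) = -436*(3 + 36) = -436*39 = -17004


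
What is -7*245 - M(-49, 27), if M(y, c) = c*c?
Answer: -2444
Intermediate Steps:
M(y, c) = c²
-7*245 - M(-49, 27) = -7*245 - 1*27² = -1715 - 1*729 = -1715 - 729 = -2444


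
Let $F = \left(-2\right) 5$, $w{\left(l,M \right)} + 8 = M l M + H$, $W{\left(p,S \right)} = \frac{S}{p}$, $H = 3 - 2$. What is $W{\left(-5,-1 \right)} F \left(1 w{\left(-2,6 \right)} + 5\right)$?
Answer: $148$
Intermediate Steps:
$H = 1$ ($H = 3 - 2 = 1$)
$w{\left(l,M \right)} = -7 + l M^{2}$ ($w{\left(l,M \right)} = -8 + \left(M l M + 1\right) = -8 + \left(l M^{2} + 1\right) = -8 + \left(1 + l M^{2}\right) = -7 + l M^{2}$)
$F = -10$
$W{\left(-5,-1 \right)} F \left(1 w{\left(-2,6 \right)} + 5\right) = - \frac{1}{-5} \left(-10\right) \left(1 \left(-7 - 2 \cdot 6^{2}\right) + 5\right) = \left(-1\right) \left(- \frac{1}{5}\right) \left(-10\right) \left(1 \left(-7 - 72\right) + 5\right) = \frac{1}{5} \left(-10\right) \left(1 \left(-7 - 72\right) + 5\right) = - 2 \left(1 \left(-79\right) + 5\right) = - 2 \left(-79 + 5\right) = \left(-2\right) \left(-74\right) = 148$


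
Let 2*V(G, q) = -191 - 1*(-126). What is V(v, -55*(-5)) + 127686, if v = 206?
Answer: 255307/2 ≈ 1.2765e+5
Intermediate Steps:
V(G, q) = -65/2 (V(G, q) = (-191 - 1*(-126))/2 = (-191 + 126)/2 = (1/2)*(-65) = -65/2)
V(v, -55*(-5)) + 127686 = -65/2 + 127686 = 255307/2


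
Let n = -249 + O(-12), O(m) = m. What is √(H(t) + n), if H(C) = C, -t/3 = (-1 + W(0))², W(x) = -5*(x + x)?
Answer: 2*I*√66 ≈ 16.248*I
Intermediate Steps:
W(x) = -10*x
t = -3 (t = -3*(-1 - 10*0)² = -3*(-1 + 0)² = -3*(-1)² = -3*1 = -3)
n = -261 (n = -249 - 12 = -261)
√(H(t) + n) = √(-3 - 261) = √(-264) = 2*I*√66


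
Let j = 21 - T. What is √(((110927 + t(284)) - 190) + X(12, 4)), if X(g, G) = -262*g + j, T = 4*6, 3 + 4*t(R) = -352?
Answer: √430005/2 ≈ 327.87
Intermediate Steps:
t(R) = -355/4 (t(R) = -¾ + (¼)*(-352) = -¾ - 88 = -355/4)
T = 24
j = -3 (j = 21 - 1*24 = 21 - 24 = -3)
X(g, G) = -3 - 262*g (X(g, G) = -262*g - 3 = -3 - 262*g)
√(((110927 + t(284)) - 190) + X(12, 4)) = √(((110927 - 355/4) - 190) + (-3 - 262*12)) = √((443353/4 - 190) + (-3 - 3144)) = √(442593/4 - 3147) = √(430005/4) = √430005/2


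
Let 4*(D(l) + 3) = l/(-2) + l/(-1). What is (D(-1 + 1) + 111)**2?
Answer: 11664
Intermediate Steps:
D(l) = -3 - 3*l/8 (D(l) = -3 + (l/(-2) + l/(-1))/4 = -3 + (l*(-1/2) + l*(-1))/4 = -3 + (-l/2 - l)/4 = -3 + (-3*l/2)/4 = -3 - 3*l/8)
(D(-1 + 1) + 111)**2 = ((-3 - 3*(-1 + 1)/8) + 111)**2 = ((-3 - 3/8*0) + 111)**2 = ((-3 + 0) + 111)**2 = (-3 + 111)**2 = 108**2 = 11664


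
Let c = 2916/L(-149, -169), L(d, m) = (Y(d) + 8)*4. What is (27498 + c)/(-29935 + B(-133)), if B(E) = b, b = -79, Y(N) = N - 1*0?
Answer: -1292163/1410658 ≈ -0.91600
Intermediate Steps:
Y(N) = N (Y(N) = N + 0 = N)
L(d, m) = 32 + 4*d (L(d, m) = (d + 8)*4 = (8 + d)*4 = 32 + 4*d)
B(E) = -79
c = -243/47 (c = 2916/(32 + 4*(-149)) = 2916/(32 - 596) = 2916/(-564) = 2916*(-1/564) = -243/47 ≈ -5.1702)
(27498 + c)/(-29935 + B(-133)) = (27498 - 243/47)/(-29935 - 79) = (1292163/47)/(-30014) = (1292163/47)*(-1/30014) = -1292163/1410658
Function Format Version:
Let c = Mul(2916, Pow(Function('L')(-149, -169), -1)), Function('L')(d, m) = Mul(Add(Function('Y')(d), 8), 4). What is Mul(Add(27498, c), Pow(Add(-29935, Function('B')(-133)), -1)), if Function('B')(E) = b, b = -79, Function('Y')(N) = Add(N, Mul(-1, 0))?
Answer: Rational(-1292163, 1410658) ≈ -0.91600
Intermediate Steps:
Function('Y')(N) = N (Function('Y')(N) = Add(N, 0) = N)
Function('L')(d, m) = Add(32, Mul(4, d)) (Function('L')(d, m) = Mul(Add(d, 8), 4) = Mul(Add(8, d), 4) = Add(32, Mul(4, d)))
Function('B')(E) = -79
c = Rational(-243, 47) (c = Mul(2916, Pow(Add(32, Mul(4, -149)), -1)) = Mul(2916, Pow(Add(32, -596), -1)) = Mul(2916, Pow(-564, -1)) = Mul(2916, Rational(-1, 564)) = Rational(-243, 47) ≈ -5.1702)
Mul(Add(27498, c), Pow(Add(-29935, Function('B')(-133)), -1)) = Mul(Add(27498, Rational(-243, 47)), Pow(Add(-29935, -79), -1)) = Mul(Rational(1292163, 47), Pow(-30014, -1)) = Mul(Rational(1292163, 47), Rational(-1, 30014)) = Rational(-1292163, 1410658)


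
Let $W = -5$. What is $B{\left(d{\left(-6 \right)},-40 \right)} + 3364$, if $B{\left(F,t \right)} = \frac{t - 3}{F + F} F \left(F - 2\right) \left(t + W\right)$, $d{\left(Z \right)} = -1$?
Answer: $\frac{923}{2} \approx 461.5$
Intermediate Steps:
$B{\left(F,t \right)} = \left(-5 + t\right) \left(-2 + F\right) \left(- \frac{3}{2} + \frac{t}{2}\right)$ ($B{\left(F,t \right)} = \frac{t - 3}{F + F} F \left(F - 2\right) \left(t - 5\right) = \frac{-3 + t}{2 F} F \left(-2 + F\right) \left(-5 + t\right) = \left(-3 + t\right) \frac{1}{2 F} F \left(-5 + t\right) \left(-2 + F\right) = \frac{-3 + t}{2 F} F \left(-5 + t\right) \left(-2 + F\right) = \left(- \frac{3}{2} + \frac{t}{2}\right) \left(-5 + t\right) \left(-2 + F\right) = \left(-5 + t\right) \left(-2 + F\right) \left(- \frac{3}{2} + \frac{t}{2}\right)$)
$B{\left(d{\left(-6 \right)},-40 \right)} + 3364 = \left(-15 - \left(-40\right)^{2} + 8 \left(-40\right) + \frac{15}{2} \left(-1\right) + \frac{1}{2} \left(-1\right) \left(-40\right)^{2} - \left(-4\right) \left(-40\right)\right) + 3364 = \left(-15 - 1600 - 320 - \frac{15}{2} + \frac{1}{2} \left(-1\right) 1600 - 160\right) + 3364 = \left(-15 - 1600 - 320 - \frac{15}{2} - 800 - 160\right) + 3364 = - \frac{5805}{2} + 3364 = \frac{923}{2}$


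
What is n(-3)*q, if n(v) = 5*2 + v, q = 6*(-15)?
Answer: -630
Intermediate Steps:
q = -90
n(v) = 10 + v
n(-3)*q = (10 - 3)*(-90) = 7*(-90) = -630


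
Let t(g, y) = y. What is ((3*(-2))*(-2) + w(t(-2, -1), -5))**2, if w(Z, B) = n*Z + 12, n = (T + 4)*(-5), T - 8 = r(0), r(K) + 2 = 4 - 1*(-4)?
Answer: 12996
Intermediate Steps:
r(K) = 6 (r(K) = -2 + (4 - 1*(-4)) = -2 + (4 + 4) = -2 + 8 = 6)
T = 14 (T = 8 + 6 = 14)
n = -90 (n = (14 + 4)*(-5) = 18*(-5) = -90)
w(Z, B) = 12 - 90*Z (w(Z, B) = -90*Z + 12 = 12 - 90*Z)
((3*(-2))*(-2) + w(t(-2, -1), -5))**2 = ((3*(-2))*(-2) + (12 - 90*(-1)))**2 = (-6*(-2) + (12 + 90))**2 = (12 + 102)**2 = 114**2 = 12996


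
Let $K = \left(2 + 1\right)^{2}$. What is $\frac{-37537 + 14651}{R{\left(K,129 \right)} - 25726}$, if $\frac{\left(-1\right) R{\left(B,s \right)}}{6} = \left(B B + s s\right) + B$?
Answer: $\frac{11443}{63056} \approx 0.18147$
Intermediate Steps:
$K = 9$ ($K = 3^{2} = 9$)
$R{\left(B,s \right)} = - 6 B - 6 B^{2} - 6 s^{2}$ ($R{\left(B,s \right)} = - 6 \left(\left(B B + s s\right) + B\right) = - 6 \left(\left(B^{2} + s^{2}\right) + B\right) = - 6 \left(B + B^{2} + s^{2}\right) = - 6 B - 6 B^{2} - 6 s^{2}$)
$\frac{-37537 + 14651}{R{\left(K,129 \right)} - 25726} = \frac{-37537 + 14651}{\left(\left(-6\right) 9 - 6 \cdot 9^{2} - 6 \cdot 129^{2}\right) - 25726} = - \frac{22886}{\left(-54 - 486 - 99846\right) - 25726} = - \frac{22886}{-100386 - 25726} = - \frac{22886}{-126112} = \left(-22886\right) \left(- \frac{1}{126112}\right) = \frac{11443}{63056}$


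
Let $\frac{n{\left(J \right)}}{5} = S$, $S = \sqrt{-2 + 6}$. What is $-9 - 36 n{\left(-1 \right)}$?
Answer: $-369$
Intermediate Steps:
$S = 2$ ($S = \sqrt{4} = 2$)
$n{\left(J \right)} = 10$ ($n{\left(J \right)} = 5 \cdot 2 = 10$)
$-9 - 36 n{\left(-1 \right)} = -9 - 360 = -369$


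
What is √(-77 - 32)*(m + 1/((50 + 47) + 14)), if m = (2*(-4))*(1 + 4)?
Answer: -4439*I*√109/111 ≈ -417.52*I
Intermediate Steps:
m = -40 (m = -8*5 = -40)
√(-77 - 32)*(m + 1/((50 + 47) + 14)) = √(-77 - 32)*(-40 + 1/((50 + 47) + 14)) = √(-109)*(-40 + 1/(97 + 14)) = (I*√109)*(-40 + 1/111) = (I*√109)*(-4439/111) = -4439*I*√109/111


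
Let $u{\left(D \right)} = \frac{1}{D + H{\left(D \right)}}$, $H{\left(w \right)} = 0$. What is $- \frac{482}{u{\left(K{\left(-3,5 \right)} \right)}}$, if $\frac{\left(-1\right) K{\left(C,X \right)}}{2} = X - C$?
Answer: $7712$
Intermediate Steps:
$K{\left(C,X \right)} = - 2 X + 2 C$ ($K{\left(C,X \right)} = - 2 \left(X - C\right) = - 2 X + 2 C$)
$u{\left(D \right)} = \frac{1}{D}$ ($u{\left(D \right)} = \frac{1}{D + 0} = \frac{1}{D}$)
$- \frac{482}{u{\left(K{\left(-3,5 \right)} \right)}} = - \frac{482}{\frac{1}{\left(-2\right) 5 + 2 \left(-3\right)}} = - \frac{482}{\frac{1}{-10 - 6}} = - \frac{482}{\frac{1}{-16}} = - \frac{482}{- \frac{1}{16}} = \left(-482\right) \left(-16\right) = 7712$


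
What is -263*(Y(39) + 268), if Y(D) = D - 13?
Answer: -77322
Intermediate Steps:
Y(D) = -13 + D
-263*(Y(39) + 268) = -263*((-13 + 39) + 268) = -263*(26 + 268) = -263*294 = -77322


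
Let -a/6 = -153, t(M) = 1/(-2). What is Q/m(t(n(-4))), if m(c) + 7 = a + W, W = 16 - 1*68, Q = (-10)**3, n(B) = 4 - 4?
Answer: -1000/859 ≈ -1.1641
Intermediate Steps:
n(B) = 0
t(M) = -1/2
Q = -1000
a = 918 (a = -6*(-153) = 918)
W = -52 (W = 16 - 68 = -52)
m(c) = 859 (m(c) = -7 + (918 - 52) = -7 + 866 = 859)
Q/m(t(n(-4))) = -1000/859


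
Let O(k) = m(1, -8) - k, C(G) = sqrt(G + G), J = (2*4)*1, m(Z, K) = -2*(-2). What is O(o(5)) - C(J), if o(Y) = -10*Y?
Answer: 50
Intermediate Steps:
m(Z, K) = 4
J = 8 (J = 8*1 = 8)
C(G) = sqrt(2)*sqrt(G) (C(G) = sqrt(2*G) = sqrt(2)*sqrt(G))
O(k) = 4 - k
O(o(5)) - C(J) = (4 - (-10)*5) - sqrt(2)*sqrt(8) = (4 - 1*(-50)) - sqrt(2)*2*sqrt(2) = (4 + 50) - 1*4 = 54 - 4 = 50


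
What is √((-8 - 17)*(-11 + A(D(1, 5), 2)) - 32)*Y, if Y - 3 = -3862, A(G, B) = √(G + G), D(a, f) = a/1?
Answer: -3859*√(243 - 25*√2) ≈ -55608.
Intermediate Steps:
D(a, f) = a (D(a, f) = a*1 = a)
A(G, B) = √2*√G (A(G, B) = √(2*G) = √2*√G)
Y = -3859 (Y = 3 - 3862 = -3859)
√((-8 - 17)*(-11 + A(D(1, 5), 2)) - 32)*Y = √((-8 - 17)*(-11 + √2*√1) - 32)*(-3859) = √(-25*(-11 + √2*1) - 32)*(-3859) = √(-25*(-11 + √2) - 32)*(-3859) = √((275 - 25*√2) - 32)*(-3859) = √(243 - 25*√2)*(-3859) = -3859*√(243 - 25*√2)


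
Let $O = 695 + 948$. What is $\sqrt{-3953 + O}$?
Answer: $i \sqrt{2310} \approx 48.062 i$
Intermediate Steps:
$O = 1643$
$\sqrt{-3953 + O} = \sqrt{-3953 + 1643} = \sqrt{-2310} = i \sqrt{2310}$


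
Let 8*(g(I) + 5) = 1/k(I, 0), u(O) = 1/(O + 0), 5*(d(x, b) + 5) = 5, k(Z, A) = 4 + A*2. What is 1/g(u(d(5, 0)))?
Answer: -32/159 ≈ -0.20126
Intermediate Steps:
k(Z, A) = 4 + 2*A
d(x, b) = -4 (d(x, b) = -5 + (⅕)*5 = -5 + 1 = -4)
u(O) = 1/O
g(I) = -159/32 (g(I) = -5 + 1/(8*(4 + 2*0)) = -5 + 1/(8*(4 + 0)) = -5 + (⅛)/4 = -5 + (⅛)*(¼) = -5 + 1/32 = -159/32)
1/g(u(d(5, 0))) = 1/(-159/32) = -32/159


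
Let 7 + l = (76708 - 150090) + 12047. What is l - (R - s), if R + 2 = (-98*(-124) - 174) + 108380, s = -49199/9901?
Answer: -1799041097/9901 ≈ -1.8170e+5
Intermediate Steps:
s = -49199/9901 (s = -49199*1/9901 = -49199/9901 ≈ -4.9691)
l = -61342 (l = -7 + ((76708 - 150090) + 12047) = -7 + (-73382 + 12047) = -7 - 61335 = -61342)
R = 120356 (R = -2 + ((-98*(-124) - 174) + 108380) = -2 + ((12152 - 174) + 108380) = -2 + (11978 + 108380) = -2 + 120358 = 120356)
l - (R - s) = -61342 - (120356 - 1*(-49199/9901)) = -61342 - (120356 + 49199/9901) = -61342 - 1*1191693955/9901 = -61342 - 1191693955/9901 = -1799041097/9901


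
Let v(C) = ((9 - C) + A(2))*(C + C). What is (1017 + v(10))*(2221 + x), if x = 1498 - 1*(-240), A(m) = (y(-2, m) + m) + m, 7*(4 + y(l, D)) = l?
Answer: 27471501/7 ≈ 3.9245e+6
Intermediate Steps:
y(l, D) = -4 + l/7
A(m) = -30/7 + 2*m (A(m) = ((-4 + (⅐)*(-2)) + m) + m = ((-4 - 2/7) + m) + m = (-30/7 + m) + m = -30/7 + 2*m)
v(C) = 2*C*(61/7 - C) (v(C) = ((9 - C) + (-30/7 + 2*2))*(C + C) = ((9 - C) + (-30/7 + 4))*(2*C) = ((9 - C) - 2/7)*(2*C) = (61/7 - C)*(2*C) = 2*C*(61/7 - C))
x = 1738 (x = 1498 + 240 = 1738)
(1017 + v(10))*(2221 + x) = (1017 + (2/7)*10*(61 - 7*10))*(2221 + 1738) = (1017 + (2/7)*10*(61 - 70))*3959 = (1017 + (2/7)*10*(-9))*3959 = (1017 - 180/7)*3959 = (6939/7)*3959 = 27471501/7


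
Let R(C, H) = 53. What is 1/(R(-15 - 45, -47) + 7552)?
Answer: 1/7605 ≈ 0.00013149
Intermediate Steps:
1/(R(-15 - 45, -47) + 7552) = 1/(53 + 7552) = 1/7605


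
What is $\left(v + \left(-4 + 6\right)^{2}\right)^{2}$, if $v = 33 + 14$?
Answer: $2601$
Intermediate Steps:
$v = 47$
$\left(v + \left(-4 + 6\right)^{2}\right)^{2} = \left(47 + \left(-4 + 6\right)^{2}\right)^{2} = \left(47 + 2^{2}\right)^{2} = \left(47 + 4\right)^{2} = 51^{2} = 2601$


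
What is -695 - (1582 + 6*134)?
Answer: -3081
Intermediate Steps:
-695 - (1582 + 6*134) = -695 - (1582 + 804) = -695 - 1*2386 = -695 - 2386 = -3081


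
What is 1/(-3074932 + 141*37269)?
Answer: 1/2179997 ≈ 4.5872e-7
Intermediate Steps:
1/(-3074932 + 141*37269) = 1/(-3074932 + 5254929) = 1/2179997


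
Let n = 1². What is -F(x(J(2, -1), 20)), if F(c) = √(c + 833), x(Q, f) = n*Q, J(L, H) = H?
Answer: -8*√13 ≈ -28.844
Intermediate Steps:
n = 1
x(Q, f) = Q (x(Q, f) = 1*Q = Q)
F(c) = √(833 + c)
-F(x(J(2, -1), 20)) = -√(833 - 1) = -√832 = -8*√13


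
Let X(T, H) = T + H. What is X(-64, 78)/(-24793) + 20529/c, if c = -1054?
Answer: -508990253/26131822 ≈ -19.478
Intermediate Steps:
X(T, H) = H + T
X(-64, 78)/(-24793) + 20529/c = (78 - 64)/(-24793) + 20529/(-1054) = 14*(-1/24793) + 20529*(-1/1054) = -14/24793 - 20529/1054 = -508990253/26131822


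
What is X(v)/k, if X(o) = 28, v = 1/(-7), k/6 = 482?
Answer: 7/723 ≈ 0.0096819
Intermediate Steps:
k = 2892 (k = 6*482 = 2892)
v = -1/7 ≈ -0.14286
X(v)/k = 28/2892 = 28*(1/2892) = 7/723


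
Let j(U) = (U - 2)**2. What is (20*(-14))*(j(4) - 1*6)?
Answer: 560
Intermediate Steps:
j(U) = (-2 + U)**2
(20*(-14))*(j(4) - 1*6) = (20*(-14))*((-2 + 4)**2 - 1*6) = -280*(2**2 - 6) = -280*(4 - 6) = -280*(-2) = 560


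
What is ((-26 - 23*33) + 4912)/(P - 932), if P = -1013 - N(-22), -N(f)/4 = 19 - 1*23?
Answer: -4127/1961 ≈ -2.1045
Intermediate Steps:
N(f) = 16 (N(f) = -4*(19 - 1*23) = -4*(19 - 23) = -4*(-4) = 16)
P = -1029 (P = -1013 - 1*16 = -1013 - 16 = -1029)
((-26 - 23*33) + 4912)/(P - 932) = ((-26 - 23*33) + 4912)/(-1029 - 932) = ((-26 - 759) + 4912)/(-1961) = (-785 + 4912)*(-1/1961) = 4127*(-1/1961) = -4127/1961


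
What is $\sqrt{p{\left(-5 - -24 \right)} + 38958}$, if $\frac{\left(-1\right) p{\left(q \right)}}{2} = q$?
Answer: $2 \sqrt{9730} \approx 197.28$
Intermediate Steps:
$p{\left(q \right)} = - 2 q$
$\sqrt{p{\left(-5 - -24 \right)} + 38958} = \sqrt{- 2 \left(-5 - -24\right) + 38958} = \sqrt{- 2 \left(-5 + 24\right) + 38958} = \sqrt{\left(-2\right) 19 + 38958} = \sqrt{-38 + 38958} = \sqrt{38920} = 2 \sqrt{9730}$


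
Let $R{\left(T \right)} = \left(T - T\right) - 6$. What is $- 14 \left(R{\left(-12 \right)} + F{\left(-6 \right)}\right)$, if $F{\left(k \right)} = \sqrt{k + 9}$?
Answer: $84 - 14 \sqrt{3} \approx 59.751$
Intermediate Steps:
$F{\left(k \right)} = \sqrt{9 + k}$
$R{\left(T \right)} = -6$ ($R{\left(T \right)} = 0 - 6 = -6$)
$- 14 \left(R{\left(-12 \right)} + F{\left(-6 \right)}\right) = - 14 \left(-6 + \sqrt{9 - 6}\right) = - 14 \left(-6 + \sqrt{3}\right) = 84 - 14 \sqrt{3}$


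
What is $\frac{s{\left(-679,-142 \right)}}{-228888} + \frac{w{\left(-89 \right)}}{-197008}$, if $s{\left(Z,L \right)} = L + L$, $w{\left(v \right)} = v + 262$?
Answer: $\frac{2044081}{5636595888} \approx 0.00036264$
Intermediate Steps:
$w{\left(v \right)} = 262 + v$
$s{\left(Z,L \right)} = 2 L$
$\frac{s{\left(-679,-142 \right)}}{-228888} + \frac{w{\left(-89 \right)}}{-197008} = \frac{2 \left(-142\right)}{-228888} + \frac{262 - 89}{-197008} = \left(-284\right) \left(- \frac{1}{228888}\right) + 173 \left(- \frac{1}{197008}\right) = \frac{71}{57222} - \frac{173}{197008} = \frac{2044081}{5636595888}$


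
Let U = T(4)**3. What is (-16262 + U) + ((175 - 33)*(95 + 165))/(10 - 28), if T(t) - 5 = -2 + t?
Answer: -161731/9 ≈ -17970.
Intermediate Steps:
T(t) = 3 + t (T(t) = 5 + (-2 + t) = 3 + t)
U = 343 (U = (3 + 4)**3 = 7**3 = 343)
(-16262 + U) + ((175 - 33)*(95 + 165))/(10 - 28) = (-16262 + 343) + ((175 - 33)*(95 + 165))/(10 - 28) = -15919 + (142*260)/(-18) = -15919 - 1/18*36920 = -15919 - 18460/9 = -161731/9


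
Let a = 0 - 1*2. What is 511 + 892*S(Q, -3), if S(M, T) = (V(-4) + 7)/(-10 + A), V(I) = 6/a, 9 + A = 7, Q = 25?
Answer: 641/3 ≈ 213.67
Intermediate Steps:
a = -2 (a = 0 - 2 = -2)
A = -2 (A = -9 + 7 = -2)
V(I) = -3 (V(I) = 6/(-2) = 6*(-½) = -3)
S(M, T) = -⅓ (S(M, T) = (-3 + 7)/(-10 - 2) = 4/(-12) = 4*(-1/12) = -⅓)
511 + 892*S(Q, -3) = 511 + 892*(-⅓) = 511 - 892/3 = 641/3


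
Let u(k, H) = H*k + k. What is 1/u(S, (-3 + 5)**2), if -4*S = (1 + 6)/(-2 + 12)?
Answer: -8/7 ≈ -1.1429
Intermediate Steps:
S = -7/40 (S = -(1 + 6)/(4*(-2 + 12)) = -7/(4*10) = -1/4*7/10 = -7/40 ≈ -0.17500)
u(k, H) = k + H*k
1/u(S, (-3 + 5)**2) = 1/(-7*(1 + (-3 + 5)**2)/40) = 1/(-7*(1 + 2**2)/40) = 1/(-7*(1 + 4)/40) = 1/(-7/40*5) = 1/(-7/8) = -8/7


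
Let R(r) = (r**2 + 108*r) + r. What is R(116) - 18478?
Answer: 7622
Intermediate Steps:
R(r) = r**2 + 109*r
R(116) - 18478 = 116*(109 + 116) - 18478 = 116*225 - 18478 = 26100 - 18478 = 7622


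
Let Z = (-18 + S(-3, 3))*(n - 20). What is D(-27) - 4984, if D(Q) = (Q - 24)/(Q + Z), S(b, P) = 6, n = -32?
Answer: -991833/199 ≈ -4984.1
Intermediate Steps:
Z = 624 (Z = (-18 + 6)*(-32 - 20) = -12*(-52) = 624)
D(Q) = (-24 + Q)/(624 + Q) (D(Q) = (Q - 24)/(Q + 624) = (-24 + Q)/(624 + Q))
D(-27) - 4984 = (-24 - 27)/(624 - 27) - 4984 = -51/597 - 4984 = (1/597)*(-51) - 4984 = -17/199 - 4984 = -991833/199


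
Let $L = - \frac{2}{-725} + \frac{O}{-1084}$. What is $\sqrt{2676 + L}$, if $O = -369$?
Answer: $\frac{\sqrt{16530134072887}}{78590} \approx 51.733$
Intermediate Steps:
$L = \frac{269693}{785900}$ ($L = - \frac{2}{-725} - \frac{369}{-1084} = \left(-2\right) \left(- \frac{1}{725}\right) - - \frac{369}{1084} = \frac{2}{725} + \frac{369}{1084} = \frac{269693}{785900} \approx 0.34316$)
$\sqrt{2676 + L} = \sqrt{2676 + \frac{269693}{785900}} = \sqrt{\frac{2103338093}{785900}} = \frac{\sqrt{16530134072887}}{78590}$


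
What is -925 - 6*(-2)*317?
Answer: 2879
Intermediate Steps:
-925 - 6*(-2)*317 = -925 + 12*317 = -925 + 3804 = 2879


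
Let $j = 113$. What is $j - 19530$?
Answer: $-19417$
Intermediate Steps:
$j - 19530 = 113 - 19530 = -19417$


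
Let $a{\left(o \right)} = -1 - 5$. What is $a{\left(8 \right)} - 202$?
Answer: $-208$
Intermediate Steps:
$a{\left(o \right)} = -6$
$a{\left(8 \right)} - 202 = -6 - 202 = -208$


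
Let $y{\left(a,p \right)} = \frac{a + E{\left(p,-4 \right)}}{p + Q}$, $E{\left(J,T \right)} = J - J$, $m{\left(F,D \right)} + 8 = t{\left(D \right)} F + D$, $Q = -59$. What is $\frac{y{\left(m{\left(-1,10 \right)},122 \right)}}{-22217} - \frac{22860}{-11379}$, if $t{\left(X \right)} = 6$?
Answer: $\frac{10665508192}{5308952103} \approx 2.009$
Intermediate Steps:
$m{\left(F,D \right)} = -8 + D + 6 F$ ($m{\left(F,D \right)} = -8 + \left(6 F + D\right) = -8 + \left(D + 6 F\right) = -8 + D + 6 F$)
$E{\left(J,T \right)} = 0$
$y{\left(a,p \right)} = \frac{a}{-59 + p}$ ($y{\left(a,p \right)} = \frac{a + 0}{p - 59} = \frac{a}{-59 + p}$)
$\frac{y{\left(m{\left(-1,10 \right)},122 \right)}}{-22217} - \frac{22860}{-11379} = \frac{\left(-8 + 10 + 6 \left(-1\right)\right) \frac{1}{-59 + 122}}{-22217} - \frac{22860}{-11379} = \frac{-8 + 10 - 6}{63} \left(- \frac{1}{22217}\right) - - \frac{7620}{3793} = \left(-4\right) \frac{1}{63} \left(- \frac{1}{22217}\right) + \frac{7620}{3793} = \left(- \frac{4}{63}\right) \left(- \frac{1}{22217}\right) + \frac{7620}{3793} = \frac{4}{1399671} + \frac{7620}{3793} = \frac{10665508192}{5308952103}$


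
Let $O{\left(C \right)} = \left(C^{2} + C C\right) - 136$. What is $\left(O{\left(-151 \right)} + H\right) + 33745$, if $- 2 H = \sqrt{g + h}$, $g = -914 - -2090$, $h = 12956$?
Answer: $79211 - \sqrt{3533} \approx 79152.0$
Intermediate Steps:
$g = 1176$ ($g = -914 + 2090 = 1176$)
$O{\left(C \right)} = -136 + 2 C^{2}$ ($O{\left(C \right)} = \left(C^{2} + C^{2}\right) - 136 = 2 C^{2} - 136 = -136 + 2 C^{2}$)
$H = - \sqrt{3533}$ ($H = - \frac{\sqrt{1176 + 12956}}{2} = - \frac{\sqrt{14132}}{2} = - \frac{2 \sqrt{3533}}{2} = - \sqrt{3533} \approx -59.439$)
$\left(O{\left(-151 \right)} + H\right) + 33745 = \left(\left(-136 + 2 \left(-151\right)^{2}\right) - \sqrt{3533}\right) + 33745 = \left(\left(-136 + 2 \cdot 22801\right) - \sqrt{3533}\right) + 33745 = \left(\left(-136 + 45602\right) - \sqrt{3533}\right) + 33745 = \left(45466 - \sqrt{3533}\right) + 33745 = 79211 - \sqrt{3533}$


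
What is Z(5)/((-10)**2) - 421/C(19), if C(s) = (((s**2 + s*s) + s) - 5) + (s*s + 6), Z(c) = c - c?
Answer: -421/1103 ≈ -0.38169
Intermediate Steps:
Z(c) = 0
C(s) = 1 + s + 3*s**2 (C(s) = (((s**2 + s**2) + s) - 5) + (s**2 + 6) = ((2*s**2 + s) - 5) + (6 + s**2) = ((s + 2*s**2) - 5) + (6 + s**2) = (-5 + s + 2*s**2) + (6 + s**2) = 1 + s + 3*s**2)
Z(5)/((-10)**2) - 421/C(19) = 0/((-10)**2) - 421/(1 + 19 + 3*19**2) = 0/100 - 421/(1 + 19 + 3*361) = 0*(1/100) - 421/(1 + 19 + 1083) = 0 - 421/1103 = -421/1103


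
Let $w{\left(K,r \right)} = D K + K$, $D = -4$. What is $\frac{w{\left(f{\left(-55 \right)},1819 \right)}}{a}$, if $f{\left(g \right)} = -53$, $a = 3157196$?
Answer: $\frac{159}{3157196} \approx 5.0361 \cdot 10^{-5}$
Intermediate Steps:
$w{\left(K,r \right)} = - 3 K$ ($w{\left(K,r \right)} = - 4 K + K = - 3 K$)
$\frac{w{\left(f{\left(-55 \right)},1819 \right)}}{a} = \frac{\left(-3\right) \left(-53\right)}{3157196} = 159 \cdot \frac{1}{3157196} = \frac{159}{3157196}$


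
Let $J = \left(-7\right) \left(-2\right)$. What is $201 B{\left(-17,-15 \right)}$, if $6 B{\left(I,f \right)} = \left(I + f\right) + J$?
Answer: $-603$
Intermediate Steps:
$J = 14$
$B{\left(I,f \right)} = \frac{7}{3} + \frac{I}{6} + \frac{f}{6}$ ($B{\left(I,f \right)} = \frac{\left(I + f\right) + 14}{6} = \frac{14 + I + f}{6} = \frac{7}{3} + \frac{I}{6} + \frac{f}{6}$)
$201 B{\left(-17,-15 \right)} = 201 \left(\frac{7}{3} + \frac{1}{6} \left(-17\right) + \frac{1}{6} \left(-15\right)\right) = 201 \left(\frac{7}{3} - \frac{17}{6} - \frac{5}{2}\right) = 201 \left(-3\right) = -603$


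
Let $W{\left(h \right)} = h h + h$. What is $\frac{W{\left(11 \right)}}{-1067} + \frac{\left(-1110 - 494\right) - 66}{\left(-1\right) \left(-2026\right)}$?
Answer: $- \frac{93151}{98261} \approx -0.948$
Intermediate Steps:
$W{\left(h \right)} = h + h^{2}$ ($W{\left(h \right)} = h^{2} + h = h + h^{2}$)
$\frac{W{\left(11 \right)}}{-1067} + \frac{\left(-1110 - 494\right) - 66}{\left(-1\right) \left(-2026\right)} = \frac{11 \left(1 + 11\right)}{-1067} + \frac{\left(-1110 - 494\right) - 66}{\left(-1\right) \left(-2026\right)} = 11 \cdot 12 \left(- \frac{1}{1067}\right) + \frac{-1604 - 66}{2026} = 132 \left(- \frac{1}{1067}\right) - \frac{835}{1013} = - \frac{12}{97} - \frac{835}{1013} = - \frac{93151}{98261}$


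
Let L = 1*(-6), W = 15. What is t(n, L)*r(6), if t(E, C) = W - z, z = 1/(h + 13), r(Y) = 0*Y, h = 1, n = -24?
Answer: 0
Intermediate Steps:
r(Y) = 0
z = 1/14 (z = 1/(1 + 13) = 1/14 ≈ 0.071429)
L = -6
t(E, C) = 209/14 (t(E, C) = 15 - 1*1/14 = 15 - 1/14 = 209/14)
t(n, L)*r(6) = (209/14)*0 = 0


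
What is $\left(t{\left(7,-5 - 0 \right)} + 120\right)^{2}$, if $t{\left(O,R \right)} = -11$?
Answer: $11881$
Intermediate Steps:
$\left(t{\left(7,-5 - 0 \right)} + 120\right)^{2} = \left(-11 + 120\right)^{2} = 109^{2} = 11881$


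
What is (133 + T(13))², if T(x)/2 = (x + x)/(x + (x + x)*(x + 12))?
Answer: 46063369/2601 ≈ 17710.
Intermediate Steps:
T(x) = 4*x/(x + 2*x*(12 + x)) (T(x) = 2*((x + x)/(x + (x + x)*(x + 12))) = 2*((2*x)/(x + (2*x)*(12 + x))) = 2*((2*x)/(x + 2*x*(12 + x))) = 2*(2*x/(x + 2*x*(12 + x))) = 4*x/(x + 2*x*(12 + x)))
(133 + T(13))² = (133 + 4/(25 + 2*13))² = (133 + 4/(25 + 26))² = (133 + 4/51)² = (6787/51)² = 46063369/2601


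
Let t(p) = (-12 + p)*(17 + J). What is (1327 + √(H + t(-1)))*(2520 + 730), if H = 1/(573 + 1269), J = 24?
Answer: 4312750 + 1625*I*√1808447970/921 ≈ 4.3128e+6 + 75032.0*I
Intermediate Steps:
t(p) = -492 + 41*p (t(p) = (-12 + p)*(17 + 24) = (-12 + p)*41 = -492 + 41*p)
H = 1/1842 ≈ 0.00054289
(1327 + √(H + t(-1)))*(2520 + 730) = (1327 + √(1/1842 + (-492 + 41*(-1))))*(2520 + 730) = (1327 + √(1/1842 + (-492 - 41)))*3250 = (1327 + √(1/1842 - 533))*3250 = (1327 + √(-981785/1842))*3250 = (1327 + I*√1808447970/1842)*3250 = 4312750 + 1625*I*√1808447970/921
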